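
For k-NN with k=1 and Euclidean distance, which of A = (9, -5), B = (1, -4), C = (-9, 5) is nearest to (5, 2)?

Distances: d(A) ≈ 8.0623, d(B) ≈ 7.2111, d(C) ≈ 14.3178. Nearest: B = (1, -4) with distance 7.2111.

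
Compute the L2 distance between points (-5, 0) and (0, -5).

(Σ|x_i - y_i|^2)^(1/2) = (|-5 - 0|^2 + |0 - (-5)|^2)^(1/2)
= (5^2 + 5^2)^(1/2) = (25 + 25)^(1/2) = (50)^(1/2) ≈ 7.0711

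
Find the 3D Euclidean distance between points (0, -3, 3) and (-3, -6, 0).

√(Σ(x_i - y_i)²) = √((0 - (-3))² + (-3 - (-6))² + (3 - 0)²)
= √(3² + 3² + 3²) = √(9 + 9 + 9) = √27 ≈ 5.1962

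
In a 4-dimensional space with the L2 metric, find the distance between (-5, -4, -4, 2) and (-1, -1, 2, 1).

(Σ|x_i - y_i|^2)^(1/2) = (|-5 - (-1)|^2 + |-4 - (-1)|^2 + |-4 - 2|^2 + |2 - 1|^2)^(1/2)
= (4^2 + 3^2 + 6^2 + 1^2)^(1/2) = (16 + 9 + 36 + 1)^(1/2) = (62)^(1/2) ≈ 7.874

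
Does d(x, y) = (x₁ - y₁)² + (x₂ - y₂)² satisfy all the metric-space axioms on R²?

No. The squared Euclidean distance fails the triangle inequality. Counterexample: x = (0, 0), y = (2, 3), z = (4, 6). d(x,z) = 4² + 6² = 52, but d(x,y) + d(y,z) = (2² + 3²) + (2² + 3²) = 13 + 13 = 26. Since 52 > 26, the triangle inequality is violated. (Note: √d, the ordinary Euclidean distance, IS a metric.)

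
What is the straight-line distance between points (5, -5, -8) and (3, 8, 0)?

√(Σ(x_i - y_i)²) = √((5 - 3)² + (-5 - 8)² + (-8 - 0)²)
= √(2² + (-13)² + (-8)²) = √(4 + 169 + 64) = √237 ≈ 15.3948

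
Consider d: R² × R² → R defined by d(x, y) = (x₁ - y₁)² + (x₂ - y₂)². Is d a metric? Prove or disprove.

No. The squared Euclidean distance fails the triangle inequality. Counterexample: x = (0, 0), y = (5, 2), z = (10, 4). d(x,z) = 10² + 4² = 116, but d(x,y) + d(y,z) = (5² + 2²) + (5² + 2²) = 29 + 29 = 58. Since 116 > 58, the triangle inequality is violated. (Note: √d, the ordinary Euclidean distance, IS a metric.)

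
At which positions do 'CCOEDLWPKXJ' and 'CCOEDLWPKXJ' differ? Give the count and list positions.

Differing positions: none. Hamming distance = 0.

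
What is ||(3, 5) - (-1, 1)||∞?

max(|x_i - y_i|) = max(|3 - (-1)|, |5 - 1|) = max(4, 4) = 4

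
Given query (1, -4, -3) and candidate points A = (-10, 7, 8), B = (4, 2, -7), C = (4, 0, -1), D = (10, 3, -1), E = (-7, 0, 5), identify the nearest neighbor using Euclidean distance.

Distances: d(A) ≈ 19.0526, d(B) ≈ 7.8102, d(C) ≈ 5.3852, d(D) ≈ 11.5758, d(E) = 12. Nearest: C = (4, 0, -1) with distance 5.3852.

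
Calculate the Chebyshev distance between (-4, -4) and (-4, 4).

max(|x_i - y_i|) = max(|-4 - (-4)|, |-4 - 4|) = max(0, 8) = 8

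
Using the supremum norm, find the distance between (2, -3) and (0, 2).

max(|x_i - y_i|) = max(|2 - 0|, |-3 - 2|) = max(2, 5) = 5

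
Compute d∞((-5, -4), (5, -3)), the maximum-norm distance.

max(|x_i - y_i|) = max(|-5 - 5|, |-4 - (-3)|) = max(10, 1) = 10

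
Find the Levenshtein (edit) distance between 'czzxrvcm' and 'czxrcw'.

Let D[i][j] be the edit distance between the first i characters of 'czzxrvcm' and the first j characters of 'czxrcw', with D[i][0] = i, D[0][j] = j, and D[i][j] = D[i-1][j-1] if the characters match, else 1 + min(D[i-1][j], D[i][j-1], D[i-1][j-1]). Filling the table (rows: prefixes of 'czzxrvcm', columns: prefixes of 'czxrcw'):
     ε  c  z  x  r  c  w
  ε  0  1  2  3  4  5  6
  c  1  0  1  2  3  4  5
  z  2  1  0  1  2  3  4
  z  3  2  1  1  2  3  4
  x  4  3  2  1  2  3  4
  r  5  4  3  2  1  2  3
  v  6  5  4  3  2  2  3
  c  7  6  5  4  3  2  3
  m  8  7  6  5  4  3  3
The bottom-right entry gives D[8][6] = 3, so no sequence of fewer than 3 edits works. Backtracking through the table gives one optimal edit sequence (3 edits):
  czzxrvcm → czxrvcm (del z @2)
  czxrvcm → czxrcm (del v @5)
  czxrcm → czxrcw (sub m→w @6)
Edit distance = 3.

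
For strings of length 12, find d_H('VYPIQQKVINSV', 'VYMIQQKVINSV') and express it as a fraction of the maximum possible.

Differing positions: 3. Hamming distance = 1. The maximum possible Hamming distance for length-12 strings is 12, so d_H/12 = 1/12 ≈ 0.0833.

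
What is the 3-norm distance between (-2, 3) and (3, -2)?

(Σ|x_i - y_i|^3)^(1/3) = (|-2 - 3|^3 + |3 - (-2)|^3)^(1/3)
= (5^3 + 5^3)^(1/3) = (125 + 125)^(1/3) = (250)^(1/3) ≈ 6.2996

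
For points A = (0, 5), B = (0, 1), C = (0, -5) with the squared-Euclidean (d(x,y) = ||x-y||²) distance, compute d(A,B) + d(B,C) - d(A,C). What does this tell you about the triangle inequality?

d(A,B) = 0² + 4² = 16, d(B,C) = 0² + 6² = 36, d(A,C) = 0² + 10² = 100.
d(A,B) + d(B,C) - d(A,C) = 16 + 36 - 100 = 52 - 100 = -48. This is < 0, so the triangle inequality FAILS for these points (squared-Euclidean is not a metric).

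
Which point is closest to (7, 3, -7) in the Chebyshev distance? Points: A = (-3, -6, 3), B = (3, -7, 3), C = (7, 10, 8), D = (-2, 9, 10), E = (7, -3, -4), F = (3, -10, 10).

Distances: d(A) = 10, d(B) = 10, d(C) = 15, d(D) = 17, d(E) = 6, d(F) = 17. Nearest: E = (7, -3, -4) with distance 6.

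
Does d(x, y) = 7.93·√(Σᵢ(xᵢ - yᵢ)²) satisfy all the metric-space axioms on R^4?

Yes. The L2 (Euclidean) norm induces a metric on R^4, and multiplying a metric by a positive constant 7.93 > 0 preserves all four axioms: non-negativity (7.93·||x-y|| ≥ 0), identity (7.93·||x-y|| = 0 ⟺ ||x-y|| = 0 ⟺ x = y), symmetry (||x-y|| = ||y-x||), and the triangle inequality (7.93·||x-z|| ≤ 7.93·||x-y|| + 7.93·||y-z||). So d is a metric.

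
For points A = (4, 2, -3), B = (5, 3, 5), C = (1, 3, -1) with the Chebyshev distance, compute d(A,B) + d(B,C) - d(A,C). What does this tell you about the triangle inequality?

d(A,B) = max(1, 1, 8) = 8, d(B,C) = max(4, 0, 6) = 6, d(A,C) = max(3, 1, 2) = 3.
d(A,B) + d(B,C) - d(A,C) = 8 + 6 - 3 = 14 - 3 = 11. This is ≥ 0, so the triangle inequality holds for these points.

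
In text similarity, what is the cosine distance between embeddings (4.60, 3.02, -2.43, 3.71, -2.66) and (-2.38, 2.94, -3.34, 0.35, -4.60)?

With u = (4.60, 3.02, -2.43, 3.71, -2.66), v = (-2.38, 2.94, -3.34, 0.35, -4.60):
u·v = 4.6·(-2.38) + 3.02·2.94 + (-2.43)·(-3.34) + 3.71·0.35 + (-2.66)·(-4.6) = (-10.948) + 8.8788 + 8.1162 + 1.2985 + 12.236 = 19.5815.
|u| = √(4.6² + 3.02² + (-2.43)² + 3.71² + (-2.66)²) = √(21.16 + 9.1204 + 5.9049 + 13.7641 + 7.0756) = √57.025, |v| = √((-2.38)² + 2.94² + (-3.34)² + 0.35² + (-4.6)²) = √(5.6644 + 8.6436 + 11.1556 + 0.1225 + 21.16) = √46.7461.
cos θ = (u·v)/(|u||v|) = 19.5815/(√57.025·√46.7461) ≈ 0.3793
Cosine distance = 1 - cos θ ≈ 1 - 0.3793 = 0.6207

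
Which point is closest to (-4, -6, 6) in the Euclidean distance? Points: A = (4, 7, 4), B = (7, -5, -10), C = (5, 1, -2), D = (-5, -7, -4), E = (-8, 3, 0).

Distances: d(A) ≈ 15.3948, d(B) ≈ 19.4422, d(C) ≈ 13.9284, d(D) ≈ 10.0995, d(E) ≈ 11.5326. Nearest: D = (-5, -7, -4) with distance 10.0995.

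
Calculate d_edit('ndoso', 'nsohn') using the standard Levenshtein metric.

Let D[i][j] be the edit distance between the first i characters of 'ndoso' and the first j characters of 'nsohn', with D[i][0] = i, D[0][j] = j, and D[i][j] = D[i-1][j-1] if the characters match, else 1 + min(D[i-1][j], D[i][j-1], D[i-1][j-1]). Filling the table (rows: prefixes of 'ndoso', columns: prefixes of 'nsohn'):
     ε  n  s  o  h  n
  ε  0  1  2  3  4  5
  n  1  0  1  2  3  4
  d  2  1  1  2  3  4
  o  3  2  2  1  2  3
  s  4  3  2  2  2  3
  o  5  4  3  2  3  3
The bottom-right entry gives D[5][5] = 3, so no sequence of fewer than 3 edits works. Backtracking through the table gives one optimal edit sequence (3 edits):
  ndoso → nsoso (sub d→s @2)
  nsoso → nsoho (sub s→h @4)
  nsoho → nsohn (sub o→n @5)
Edit distance = 3.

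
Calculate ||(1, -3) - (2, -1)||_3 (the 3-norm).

(Σ|x_i - y_i|^3)^(1/3) = (|1 - 2|^3 + |-3 - (-1)|^3)^(1/3)
= (1^3 + 2^3)^(1/3) = (1 + 8)^(1/3) = (9)^(1/3) ≈ 2.0801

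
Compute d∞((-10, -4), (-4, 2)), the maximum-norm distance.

max(|x_i - y_i|) = max(|-10 - (-4)|, |-4 - 2|) = max(6, 6) = 6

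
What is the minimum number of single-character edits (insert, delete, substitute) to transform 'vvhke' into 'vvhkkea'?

Let D[i][j] be the edit distance between the first i characters of 'vvhke' and the first j characters of 'vvhkkea', with D[i][0] = i, D[0][j] = j, and D[i][j] = D[i-1][j-1] if the characters match, else 1 + min(D[i-1][j], D[i][j-1], D[i-1][j-1]). Filling the table (rows: prefixes of 'vvhke', columns: prefixes of 'vvhkkea'):
     ε  v  v  h  k  k  e  a
  ε  0  1  2  3  4  5  6  7
  v  1  0  1  2  3  4  5  6
  v  2  1  0  1  2  3  4  5
  h  3  2  1  0  1  2  3  4
  k  4  3  2  1  0  1  2  3
  e  5  4  3  2  1  1  1  2
The bottom-right entry gives D[5][7] = 2, so no sequence of fewer than 2 edits works. Backtracking through the table gives one optimal edit sequence (2 edits):
  vvhke → vvhkke (ins k @4)
  vvhkke → vvhkkea (ins a @7)
Edit distance = 2.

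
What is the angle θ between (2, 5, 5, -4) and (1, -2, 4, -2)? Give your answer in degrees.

With u = (2, 5, 5, -4), v = (1, -2, 4, -2):
u·v = 2·1 + 5·(-2) + 5·4 + (-4)·(-2) = 2 + (-10) + 20 + 8 = 20.
|u| = √(2² + 5² + 5² + (-4)²) = √70, |v| = √(1² + (-2)² + 4² + (-2)²) = √25, so |u||v| = √(70·25) = √1750.
cos θ = (u·v)/(|u||v|) = 20/√1750 ≈ 0.478091
θ = arccos(0.478091) ≈ 61.44°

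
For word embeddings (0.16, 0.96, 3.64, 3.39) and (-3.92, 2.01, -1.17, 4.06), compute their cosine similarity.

With u = (0.16, 0.96, 3.64, 3.39), v = (-3.92, 2.01, -1.17, 4.06):
u·v = 0.16·(-3.92) + 0.96·2.01 + 3.64·(-1.17) + 3.39·4.06 = (-0.6272) + 1.9296 + (-4.2588) + 13.7634 = 10.807.
|u| = √(0.16² + 0.96² + 3.64² + 3.39²) = √(0.0256 + 0.9216 + 13.2496 + 11.4921) = √25.6889, |v| = √((-3.92)² + 2.01² + (-1.17)² + 4.06²) = √(15.3664 + 4.0401 + 1.3689 + 16.4836) = √37.259.
cos θ = (u·v)/(|u||v|) = 10.807/(√25.6889·√37.259) ≈ 0.3493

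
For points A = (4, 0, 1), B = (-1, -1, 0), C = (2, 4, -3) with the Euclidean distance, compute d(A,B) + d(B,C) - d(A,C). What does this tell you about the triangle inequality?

d(A,B) = √(5² + 1² + 1²) = √27 ≈ 5.1962, d(B,C) = √(3² + 5² + 3²) = √43 ≈ 6.5574, d(A,C) = √(2² + 4² + 4²) = √36 = 6.
d(A,B) + d(B,C) - d(A,C) = 5.1962 + 6.5574 - 6 = 11.7536 - 6 = 5.7536 (to 4 decimal places). This is ≥ 0, so the triangle inequality holds for these points.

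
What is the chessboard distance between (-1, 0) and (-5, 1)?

max(|x_i - y_i|) = max(|-1 - (-5)|, |0 - 1|) = max(4, 1) = 4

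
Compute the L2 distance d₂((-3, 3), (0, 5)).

√(Σ(x_i - y_i)²) = √((-3 - 0)² + (3 - 5)²)
= √((-3)² + (-2)²) = √(9 + 4) = √13 ≈ 3.6056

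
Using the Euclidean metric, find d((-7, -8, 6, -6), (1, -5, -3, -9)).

√(Σ(x_i - y_i)²) = √((-7 - 1)² + (-8 - (-5))² + (6 - (-3))² + (-6 - (-9))²)
= √((-8)² + (-3)² + 9² + 3²) = √(64 + 9 + 81 + 9) = √163 ≈ 12.7671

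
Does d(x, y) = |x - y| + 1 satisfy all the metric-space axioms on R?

No. d fails identity of indiscernibles (specifically d(x,x) = 0): d(-8, -8) = |-8 - (-8)| + 1 = 0 + 1 = 1 ≠ 0.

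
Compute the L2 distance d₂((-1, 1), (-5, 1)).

√(Σ(x_i - y_i)²) = √((-1 - (-5))² + (1 - 1)²)
= √(4² + 0²) = √(16 + 0) = √16 = 4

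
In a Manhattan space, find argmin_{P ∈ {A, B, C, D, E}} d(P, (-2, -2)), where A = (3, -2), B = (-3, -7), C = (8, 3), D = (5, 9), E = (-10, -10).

Distances: d(A) = 5, d(B) = 6, d(C) = 15, d(D) = 18, d(E) = 16. Nearest: A = (3, -2) with distance 5.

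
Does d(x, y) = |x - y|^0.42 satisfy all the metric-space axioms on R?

Yes. With 0 < p = 0.42 ≤ 1, d(x,y) = |x-y|^0.42 is a metric on R. Non-negativity and symmetry are immediate; |x-y|^0.42 = 0 ⟺ |x-y| = 0 ⟺ x = y. For the triangle inequality, the function t ↦ t^0.42 is subadditive on [0,∞) when p ≤ 1, so |x-z|^0.42 ≤ (|x-y| + |y-z|)^0.42 ≤ |x-y|^0.42 + |y-z|^0.42.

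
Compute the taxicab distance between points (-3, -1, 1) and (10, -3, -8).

Σ|x_i - y_i| = |-3 - 10| + |-1 - (-3)| + |1 - (-8)| = 13 + 2 + 9 = 24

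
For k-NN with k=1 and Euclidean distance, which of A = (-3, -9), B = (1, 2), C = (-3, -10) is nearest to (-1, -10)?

Distances: d(A) ≈ 2.2361, d(B) ≈ 12.1655, d(C) = 2. Nearest: C = (-3, -10) with distance 2.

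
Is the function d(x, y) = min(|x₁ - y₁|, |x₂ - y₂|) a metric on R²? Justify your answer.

No. d fails identity of indiscernibles: take x = (5, 0) and y = (5, 3). Then d(x,y) = min(|5 - 5|, |0 - 3|) = min(0, 3) = 0, yet x ≠ y.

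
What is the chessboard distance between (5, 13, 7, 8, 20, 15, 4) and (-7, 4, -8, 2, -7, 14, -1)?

max(|x_i - y_i|) = max(|5 - (-7)|, |13 - 4|, |7 - (-8)|, |8 - 2|, |20 - (-7)|, |15 - 14|, |4 - (-1)|) = max(12, 9, 15, 6, 27, 1, 5) = 27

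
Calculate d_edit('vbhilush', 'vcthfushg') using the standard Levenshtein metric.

Let D[i][j] be the edit distance between the first i characters of 'vbhilush' and the first j characters of 'vcthfushg', with D[i][0] = i, D[0][j] = j, and D[i][j] = D[i-1][j-1] if the characters match, else 1 + min(D[i-1][j], D[i][j-1], D[i-1][j-1]). Filling the table (rows: prefixes of 'vbhilush', columns: prefixes of 'vcthfushg'):
     ε  v  c  t  h  f  u  s  h  g
  ε  0  1  2  3  4  5  6  7  8  9
  v  1  0  1  2  3  4  5  6  7  8
  b  2  1  1  2  3  4  5  6  7  8
  h  3  2  2  2  2  3  4  5  6  7
  i  4  3  3  3  3  3  4  5  6  7
  l  5  4  4  4  4  4  4  5  6  7
  u  6  5  5  5  5  5  4  5  6  7
  s  7  6  6  6  6  6  5  4  5  6
  h  8  7  7  7  6  7  6  5  4  5
The bottom-right entry gives D[8][9] = 5, so no sequence of fewer than 5 edits works. Backtracking through the table gives one optimal edit sequence (5 edits):
  vbhilush → vchilush (sub b→c @2)
  vchilush → vctilush (sub h→t @3)
  vctilush → vcthlush (sub i→h @4)
  vcthlush → vcthfush (sub l→f @5)
  vcthfush → vcthfushg (ins g @9)
Edit distance = 5.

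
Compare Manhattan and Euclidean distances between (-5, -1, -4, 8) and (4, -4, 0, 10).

L1 = |-5 - 4| + |-1 - (-4)| + |-4 - 0| + |8 - 10| = 9 + 3 + 4 + 2 = 18
L2 = √(9² + 3² + 4² + 2²) = √110 ≈ 10.4881
L1 ≥ L2 always (equality iff movement is along one axis); L1 > L2 here.
Ratio L1/L2 = 18/√110 ≈ 1.7162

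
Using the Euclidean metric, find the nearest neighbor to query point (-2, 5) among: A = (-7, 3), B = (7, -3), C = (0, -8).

Distances: d(A) ≈ 5.3852, d(B) ≈ 12.0416, d(C) ≈ 13.1529. Nearest: A = (-7, 3) with distance 5.3852.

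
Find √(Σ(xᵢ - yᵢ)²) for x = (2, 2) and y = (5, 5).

√(Σ(x_i - y_i)²) = √((2 - 5)² + (2 - 5)²)
= √((-3)² + (-3)²) = √(9 + 9) = √18 ≈ 4.2426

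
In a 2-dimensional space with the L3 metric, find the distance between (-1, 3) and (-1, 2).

(Σ|x_i - y_i|^3)^(1/3) = (|-1 - (-1)|^3 + |3 - 2|^3)^(1/3)
= (0^3 + 1^3)^(1/3) = (0 + 1)^(1/3) = (1)^(1/3) = 1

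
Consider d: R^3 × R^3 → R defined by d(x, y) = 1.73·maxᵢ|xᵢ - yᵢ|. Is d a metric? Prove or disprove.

Yes. The L∞ (Chebyshev) norm induces a metric on R^3, and multiplying a metric by a positive constant 1.73 > 0 preserves all four axioms: non-negativity (1.73·||x-y|| ≥ 0), identity (1.73·||x-y|| = 0 ⟺ ||x-y|| = 0 ⟺ x = y), symmetry (||x-y|| = ||y-x||), and the triangle inequality (1.73·||x-z|| ≤ 1.73·||x-y|| + 1.73·||y-z||). So d is a metric.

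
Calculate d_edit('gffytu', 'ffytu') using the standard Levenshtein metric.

Let D[i][j] be the edit distance between the first i characters of 'gffytu' and the first j characters of 'ffytu', with D[i][0] = i, D[0][j] = j, and D[i][j] = D[i-1][j-1] if the characters match, else 1 + min(D[i-1][j], D[i][j-1], D[i-1][j-1]). Filling the table (rows: prefixes of 'gffytu', columns: prefixes of 'ffytu'):
     ε  f  f  y  t  u
  ε  0  1  2  3  4  5
  g  1  1  2  3  4  5
  f  2  1  1  2  3  4
  f  3  2  1  2  3  4
  y  4  3  2  1  2  3
  t  5  4  3  2  1  2
  u  6  5  4  3  2  1
The bottom-right entry gives D[6][5] = 1, so no sequence of fewer than 1 edit works. Backtracking through the table gives one optimal edit sequence (1 edit):
  gffytu → ffytu (del g @1)
Edit distance = 1.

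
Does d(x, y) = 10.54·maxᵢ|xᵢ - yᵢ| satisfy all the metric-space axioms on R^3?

Yes. The L∞ (Chebyshev) norm induces a metric on R^3, and multiplying a metric by a positive constant 10.54 > 0 preserves all four axioms: non-negativity (10.54·||x-y|| ≥ 0), identity (10.54·||x-y|| = 0 ⟺ ||x-y|| = 0 ⟺ x = y), symmetry (||x-y|| = ||y-x||), and the triangle inequality (10.54·||x-z|| ≤ 10.54·||x-y|| + 10.54·||y-z||). So d is a metric.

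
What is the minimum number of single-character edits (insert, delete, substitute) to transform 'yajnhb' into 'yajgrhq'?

Let D[i][j] be the edit distance between the first i characters of 'yajnhb' and the first j characters of 'yajgrhq', with D[i][0] = i, D[0][j] = j, and D[i][j] = D[i-1][j-1] if the characters match, else 1 + min(D[i-1][j], D[i][j-1], D[i-1][j-1]). Filling the table (rows: prefixes of 'yajnhb', columns: prefixes of 'yajgrhq'):
     ε  y  a  j  g  r  h  q
  ε  0  1  2  3  4  5  6  7
  y  1  0  1  2  3  4  5  6
  a  2  1  0  1  2  3  4  5
  j  3  2  1  0  1  2  3  4
  n  4  3  2  1  1  2  3  4
  h  5  4  3  2  2  2  2  3
  b  6  5  4  3  3  3  3  3
The bottom-right entry gives D[6][7] = 3, so no sequence of fewer than 3 edits works. Backtracking through the table gives one optimal edit sequence (3 edits):
  yajnhb → yajgnhb (ins g @4)
  yajgnhb → yajgrhb (sub n→r @5)
  yajgrhb → yajgrhq (sub b→q @7)
Edit distance = 3.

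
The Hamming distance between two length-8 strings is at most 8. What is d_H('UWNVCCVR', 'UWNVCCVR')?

Differing positions: none. Hamming distance = 0. The maximum possible Hamming distance for length-8 strings is 8, so d_H/8 = 0/8 = 0.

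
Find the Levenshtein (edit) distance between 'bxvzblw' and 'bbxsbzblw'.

Let D[i][j] be the edit distance between the first i characters of 'bxvzblw' and the first j characters of 'bbxsbzblw', with D[i][0] = i, D[0][j] = j, and D[i][j] = D[i-1][j-1] if the characters match, else 1 + min(D[i-1][j], D[i][j-1], D[i-1][j-1]). Filling the table (rows: prefixes of 'bxvzblw', columns: prefixes of 'bbxsbzblw'):
     ε  b  b  x  s  b  z  b  l  w
  ε  0  1  2  3  4  5  6  7  8  9
  b  1  0  1  2  3  4  5  6  7  8
  x  2  1  1  1  2  3  4  5  6  7
  v  3  2  2  2  2  3  4  5  6  7
  z  4  3  3  3  3  3  3  4  5  6
  b  5  4  3  4  4  3  4  3  4  5
  l  6  5  4  4  5  4  4  4  3  4
  w  7  6  5  5  5  5  5  5  4  3
The bottom-right entry gives D[7][9] = 3, so no sequence of fewer than 3 edits works. Backtracking through the table gives one optimal edit sequence (3 edits):
  bxvzblw → bbxvzblw (ins b @1)
  bbxvzblw → bbxsvzblw (ins s @4)
  bbxsvzblw → bbxsbzblw (sub v→b @5)
Edit distance = 3.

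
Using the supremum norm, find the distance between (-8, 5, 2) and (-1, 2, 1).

max(|x_i - y_i|) = max(|-8 - (-1)|, |5 - 2|, |2 - 1|) = max(7, 3, 1) = 7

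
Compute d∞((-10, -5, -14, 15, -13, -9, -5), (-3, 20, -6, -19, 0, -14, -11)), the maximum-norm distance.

max(|x_i - y_i|) = max(|-10 - (-3)|, |-5 - 20|, |-14 - (-6)|, |15 - (-19)|, |-13 - 0|, |-9 - (-14)|, |-5 - (-11)|) = max(7, 25, 8, 34, 13, 5, 6) = 34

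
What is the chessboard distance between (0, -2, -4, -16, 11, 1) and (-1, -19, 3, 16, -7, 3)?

max(|x_i - y_i|) = max(|0 - (-1)|, |-2 - (-19)|, |-4 - 3|, |-16 - 16|, |11 - (-7)|, |1 - 3|) = max(1, 17, 7, 32, 18, 2) = 32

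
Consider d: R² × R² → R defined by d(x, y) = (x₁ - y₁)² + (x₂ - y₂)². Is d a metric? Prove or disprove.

No. The squared Euclidean distance fails the triangle inequality. Counterexample: x = (0, 0), y = (1, 5), z = (2, 10). d(x,z) = 2² + 10² = 104, but d(x,y) + d(y,z) = (1² + 5²) + (1² + 5²) = 26 + 26 = 52. Since 104 > 52, the triangle inequality is violated. (Note: √d, the ordinary Euclidean distance, IS a metric.)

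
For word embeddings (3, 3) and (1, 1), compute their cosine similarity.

With u = (3, 3), v = (1, 1):
u·v = 3·1 + 3·1 = 3 + 3 = 6.
|u| = √(3² + 3²) = √18, |v| = √(1² + 1²) = √2, so |u||v| = √(18·2) = √36 = 6.
cos θ = (u·v)/(|u||v|) = 6/6 = 1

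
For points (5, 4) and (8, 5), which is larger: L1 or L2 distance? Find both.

L1 = |5 - 8| + |4 - 5| = 3 + 1 = 4
L2 = √(3² + 1²) = √10 ≈ 3.1623
L1 ≥ L2 always (equality iff movement is along one axis); L1 > L2 here.
Ratio L1/L2 = 4/√10 ≈ 1.2649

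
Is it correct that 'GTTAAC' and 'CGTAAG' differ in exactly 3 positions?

Differing positions: 1, 2, 6. Hamming distance = 3, so the claim is true.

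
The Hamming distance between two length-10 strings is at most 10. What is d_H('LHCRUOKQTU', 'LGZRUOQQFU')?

Differing positions: 2, 3, 7, 9. Hamming distance = 4. The maximum possible Hamming distance for length-10 strings is 10, so d_H/10 = 4/10 = 0.4.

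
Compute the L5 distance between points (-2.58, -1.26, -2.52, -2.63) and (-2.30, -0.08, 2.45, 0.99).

(Σ|x_i - y_i|^5)^(1/5) = (|-2.58 - (-2.3)|^5 + |-1.26 - (-0.08)|^5 + |-2.52 - 2.45|^5 + |-2.63 - 0.99|^5)^(1/5)
= (0.28^5 + 1.18^5 + 4.97^5 + 3.62^5)^(1/5) ≈ (0.0017 + 2.2878 + 3032.3683 + 621.6456)^(1/5) = (3656.3034)^(1/5) ≈ 5.1595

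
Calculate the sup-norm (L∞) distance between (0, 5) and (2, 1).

max(|x_i - y_i|) = max(|0 - 2|, |5 - 1|) = max(2, 4) = 4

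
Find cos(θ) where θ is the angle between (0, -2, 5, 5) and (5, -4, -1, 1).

With u = (0, -2, 5, 5), v = (5, -4, -1, 1):
u·v = 0·5 + (-2)·(-4) + 5·(-1) + 5·1 = 0 + 8 + (-5) + 5 = 8.
|u| = √(0² + (-2)² + 5² + 5²) = √54, |v| = √(5² + (-4)² + (-1)² + 1²) = √43, so |u||v| = √(54·43) = √2322.
cos θ = (u·v)/(|u||v|) = 8/√2322 ≈ 0.166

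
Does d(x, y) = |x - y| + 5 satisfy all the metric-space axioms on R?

No. d fails identity of indiscernibles (specifically d(x,x) = 0): d(-6, -6) = |-6 - (-6)| + 5 = 0 + 5 = 5 ≠ 0.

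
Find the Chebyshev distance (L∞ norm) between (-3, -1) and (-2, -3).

max(|x_i - y_i|) = max(|-3 - (-2)|, |-1 - (-3)|) = max(1, 2) = 2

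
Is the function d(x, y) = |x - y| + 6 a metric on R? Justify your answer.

No. d fails identity of indiscernibles (specifically d(x,x) = 0): d(3, 3) = |3 - 3| + 6 = 0 + 6 = 6 ≠ 0.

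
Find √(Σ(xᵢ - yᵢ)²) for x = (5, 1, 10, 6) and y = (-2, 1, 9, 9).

√(Σ(x_i - y_i)²) = √((5 - (-2))² + (1 - 1)² + (10 - 9)² + (6 - 9)²)
= √(7² + 0² + 1² + (-3)²) = √(49 + 0 + 1 + 9) = √59 ≈ 7.6811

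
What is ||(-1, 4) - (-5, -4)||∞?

max(|x_i - y_i|) = max(|-1 - (-5)|, |4 - (-4)|) = max(4, 8) = 8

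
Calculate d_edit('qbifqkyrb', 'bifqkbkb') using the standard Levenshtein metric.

Let D[i][j] be the edit distance between the first i characters of 'qbifqkyrb' and the first j characters of 'bifqkbkb', with D[i][0] = i, D[0][j] = j, and D[i][j] = D[i-1][j-1] if the characters match, else 1 + min(D[i-1][j], D[i][j-1], D[i-1][j-1]). Filling the table (rows: prefixes of 'qbifqkyrb', columns: prefixes of 'bifqkbkb'):
     ε  b  i  f  q  k  b  k  b
  ε  0  1  2  3  4  5  6  7  8
  q  1  1  2  3  3  4  5  6  7
  b  2  1  2  3  4  4  4  5  6
  i  3  2  1  2  3  4  5  5  6
  f  4  3  2  1  2  3  4  5  6
  q  5  4  3  2  1  2  3  4  5
  k  6  5  4  3  2  1  2  3  4
  y  7  6  5  4  3  2  2  3  4
  r  8  7  6  5  4  3  3  3  4
  b  9  8  7  6  5  4  3  4  3
The bottom-right entry gives D[9][8] = 3, so no sequence of fewer than 3 edits works. Backtracking through the table gives one optimal edit sequence (3 edits):
  qbifqkyrb → bifqkyrb (del q @1)
  bifqkyrb → bifqkbrb (sub y→b @6)
  bifqkbrb → bifqkbkb (sub r→k @7)
Edit distance = 3.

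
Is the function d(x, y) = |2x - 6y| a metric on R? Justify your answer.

No. d fails symmetry: d(3, 5) = |2·3 - 6·5| = |-24| = 24, but d(5, 3) = |2·5 - 6·3| = |-8| = 8. Since 24 ≠ 8, d(x,y) ≠ d(y,x) in general.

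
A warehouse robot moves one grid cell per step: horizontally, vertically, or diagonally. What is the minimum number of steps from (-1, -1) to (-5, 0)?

max(|x_i - y_i|) = max(|-1 - (-5)|, |-1 - 0|) = max(4, 1) = 4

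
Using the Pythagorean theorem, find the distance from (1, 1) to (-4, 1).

√(Σ(x_i - y_i)²) = √((1 - (-4))² + (1 - 1)²)
= √(5² + 0²) = √(25 + 0) = √25 = 5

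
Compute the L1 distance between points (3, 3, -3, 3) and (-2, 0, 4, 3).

Σ|x_i - y_i| = |3 - (-2)| + |3 - 0| + |-3 - 4| + |3 - 3| = 5 + 3 + 7 + 0 = 15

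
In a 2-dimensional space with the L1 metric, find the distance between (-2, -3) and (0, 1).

Σ|x_i - y_i| = |-2 - 0| + |-3 - 1| = 2 + 4 = 6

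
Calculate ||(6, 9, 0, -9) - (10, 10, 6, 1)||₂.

√(Σ(x_i - y_i)²) = √((6 - 10)² + (9 - 10)² + (0 - 6)² + (-9 - 1)²)
= √((-4)² + (-1)² + (-6)² + (-10)²) = √(16 + 1 + 36 + 100) = √153 ≈ 12.3693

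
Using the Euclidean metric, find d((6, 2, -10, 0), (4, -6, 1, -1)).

√(Σ(x_i - y_i)²) = √((6 - 4)² + (2 - (-6))² + (-10 - 1)² + (0 - (-1))²)
= √(2² + 8² + (-11)² + 1²) = √(4 + 64 + 121 + 1) = √190 ≈ 13.784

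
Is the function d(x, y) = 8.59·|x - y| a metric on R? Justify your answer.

Yes. Since |x - y| is a metric on R and 8.59 > 0, the positive scalar multiple 8.59·|x - y| is also a metric: scaling by a positive constant preserves non-negativity, identity (d=0 ⟺ |x-y|=0 ⟺ x=y), symmetry, and the triangle inequality.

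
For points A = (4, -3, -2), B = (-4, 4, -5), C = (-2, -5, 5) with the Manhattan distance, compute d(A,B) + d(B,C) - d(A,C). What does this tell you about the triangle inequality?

d(A,B) = 8 + 7 + 3 = 18, d(B,C) = 2 + 9 + 10 = 21, d(A,C) = 6 + 2 + 7 = 15.
d(A,B) + d(B,C) - d(A,C) = 18 + 21 - 15 = 39 - 15 = 24. This is ≥ 0, so the triangle inequality holds for these points.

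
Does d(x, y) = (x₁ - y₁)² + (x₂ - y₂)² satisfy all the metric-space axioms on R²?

No. The squared Euclidean distance fails the triangle inequality. Counterexample: x = (0, 0), y = (4, 1), z = (8, 2). d(x,z) = 8² + 2² = 68, but d(x,y) + d(y,z) = (4² + 1²) + (4² + 1²) = 17 + 17 = 34. Since 68 > 34, the triangle inequality is violated. (Note: √d, the ordinary Euclidean distance, IS a metric.)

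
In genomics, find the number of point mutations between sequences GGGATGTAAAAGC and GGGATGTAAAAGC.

Differing positions: none. Hamming distance = 0.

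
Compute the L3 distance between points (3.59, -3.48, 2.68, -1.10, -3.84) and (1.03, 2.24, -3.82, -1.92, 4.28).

(Σ|x_i - y_i|^3)^(1/3) = (|3.59 - 1.03|^3 + |-3.48 - 2.24|^3 + |2.68 - (-3.82)|^3 + |-1.1 - (-1.92)|^3 + |-3.84 - 4.28|^3)^(1/3)
= (2.56^3 + 5.72^3 + 6.5^3 + 0.82^3 + 8.12^3)^(1/3) ≈ (16.7772 + 187.1492 + 274.625 + 0.5514 + 535.3873)^(1/3) = (1014.4901)^(1/3) ≈ 10.0481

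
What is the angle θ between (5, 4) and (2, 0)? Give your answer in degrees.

With u = (5, 4), v = (2, 0):
u·v = 5·2 + 4·0 = 10 + 0 = 10.
|u| = √(5² + 4²) = √41, |v| = √(2² + 0²) = √4, so |u||v| = √(41·4) = √164.
cos θ = (u·v)/(|u||v|) = 10/√164 ≈ 0.780869
θ = arccos(0.780869) ≈ 38.66°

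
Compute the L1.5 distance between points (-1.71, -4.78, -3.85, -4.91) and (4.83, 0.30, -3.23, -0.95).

(Σ|x_i - y_i|^1.5)^(1/1.5) = (|-1.71 - 4.83|^1.5 + |-4.78 - 0.3|^1.5 + |-3.85 - (-3.23)|^1.5 + |-4.91 - (-0.95)|^1.5)^(1/1.5)
= (6.54^1.5 + 5.08^1.5 + 0.62^1.5 + 3.96^1.5)^(1/1.5) ≈ (16.725 + 11.4497 + 0.4882 + 7.8803)^(1/1.5) = (36.5432)^(1/1.5) ≈ 11.0121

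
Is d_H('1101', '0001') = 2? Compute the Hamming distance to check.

Differing positions: 1, 2. Hamming distance = 2, so the claim is true.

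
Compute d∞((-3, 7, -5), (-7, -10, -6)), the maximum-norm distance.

max(|x_i - y_i|) = max(|-3 - (-7)|, |7 - (-10)|, |-5 - (-6)|) = max(4, 17, 1) = 17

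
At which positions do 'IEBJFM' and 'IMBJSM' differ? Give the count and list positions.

Differing positions: 2, 5. Hamming distance = 2.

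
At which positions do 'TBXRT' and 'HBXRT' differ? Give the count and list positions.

Differing positions: 1. Hamming distance = 1.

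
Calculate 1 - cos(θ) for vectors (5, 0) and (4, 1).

With u = (5, 0), v = (4, 1):
u·v = 5·4 + 0·1 = 20 + 0 = 20.
|u| = √(5² + 0²) = √25, |v| = √(4² + 1²) = √17, so |u||v| = √(25·17) = √425.
cos θ = (u·v)/(|u||v|) = 20/√425 ≈ 0.9701
Cosine distance = 1 - cos θ ≈ 1 - 0.9701 = 0.0299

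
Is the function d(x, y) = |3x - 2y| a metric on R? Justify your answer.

No. d fails symmetry: d(3, 2) = |3·3 - 2·2| = |5| = 5, but d(2, 3) = |3·2 - 2·3| = |0| = 0. Since 5 ≠ 0, d(x,y) ≠ d(y,x) in general.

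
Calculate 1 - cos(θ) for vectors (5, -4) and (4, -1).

With u = (5, -4), v = (4, -1):
u·v = 5·4 + (-4)·(-1) = 20 + 4 = 24.
|u| = √(5² + (-4)²) = √41, |v| = √(4² + (-1)²) = √17, so |u||v| = √(41·17) = √697.
cos θ = (u·v)/(|u||v|) = 24/√697 ≈ 0.9091
Cosine distance = 1 - cos θ ≈ 1 - 0.9091 = 0.0909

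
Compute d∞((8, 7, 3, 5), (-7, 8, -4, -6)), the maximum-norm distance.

max(|x_i - y_i|) = max(|8 - (-7)|, |7 - 8|, |3 - (-4)|, |5 - (-6)|) = max(15, 1, 7, 11) = 15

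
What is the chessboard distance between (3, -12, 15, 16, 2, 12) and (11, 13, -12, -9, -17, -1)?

max(|x_i - y_i|) = max(|3 - 11|, |-12 - 13|, |15 - (-12)|, |16 - (-9)|, |2 - (-17)|, |12 - (-1)|) = max(8, 25, 27, 25, 19, 13) = 27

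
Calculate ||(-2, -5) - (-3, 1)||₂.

√(Σ(x_i - y_i)²) = √((-2 - (-3))² + (-5 - 1)²)
= √(1² + (-6)²) = √(1 + 36) = √37 ≈ 6.0828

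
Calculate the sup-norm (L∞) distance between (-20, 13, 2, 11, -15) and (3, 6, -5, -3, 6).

max(|x_i - y_i|) = max(|-20 - 3|, |13 - 6|, |2 - (-5)|, |11 - (-3)|, |-15 - 6|) = max(23, 7, 7, 14, 21) = 23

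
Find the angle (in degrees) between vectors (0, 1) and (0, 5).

With u = (0, 1), v = (0, 5):
u·v = 0·0 + 1·5 = 0 + 5 = 5.
|u| = √(0² + 1²) = √1, |v| = √(0² + 5²) = √25, so |u||v| = √(1·25) = √25 = 5.
cos θ = (u·v)/(|u||v|) = 5/5 = 1 (the vectors are parallel, pointing the same way)
θ = arccos(1) = 0°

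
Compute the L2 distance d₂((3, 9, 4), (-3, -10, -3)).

√(Σ(x_i - y_i)²) = √((3 - (-3))² + (9 - (-10))² + (4 - (-3))²)
= √(6² + 19² + 7²) = √(36 + 361 + 49) = √446 ≈ 21.1187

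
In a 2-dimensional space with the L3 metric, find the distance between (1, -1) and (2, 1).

(Σ|x_i - y_i|^3)^(1/3) = (|1 - 2|^3 + |-1 - 1|^3)^(1/3)
= (1^3 + 2^3)^(1/3) = (1 + 8)^(1/3) = (9)^(1/3) ≈ 2.0801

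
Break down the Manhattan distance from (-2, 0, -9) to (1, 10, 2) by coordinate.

Σ|x_i - y_i| = |-2 - 1| + |0 - 10| + |-9 - 2| = 3 + 10 + 11 = 24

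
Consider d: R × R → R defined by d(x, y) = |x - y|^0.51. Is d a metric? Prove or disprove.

Yes. With 0 < p = 0.51 ≤ 1, d(x,y) = |x-y|^0.51 is a metric on R. Non-negativity and symmetry are immediate; |x-y|^0.51 = 0 ⟺ |x-y| = 0 ⟺ x = y. For the triangle inequality, the function t ↦ t^0.51 is subadditive on [0,∞) when p ≤ 1, so |x-z|^0.51 ≤ (|x-y| + |y-z|)^0.51 ≤ |x-y|^0.51 + |y-z|^0.51.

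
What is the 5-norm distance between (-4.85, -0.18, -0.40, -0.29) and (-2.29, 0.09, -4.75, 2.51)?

(Σ|x_i - y_i|^5)^(1/5) = (|-4.85 - (-2.29)|^5 + |-0.18 - 0.09|^5 + |-0.4 - (-4.75)|^5 + |-0.29 - 2.51|^5)^(1/5)
= (2.56^5 + 0.27^5 + 4.35^5 + 2.8^5)^(1/5) ≈ (109.9512 + 0.0014 + 1557.5654 + 172.1037)^(1/5) = (1839.6217)^(1/5) ≈ 4.4972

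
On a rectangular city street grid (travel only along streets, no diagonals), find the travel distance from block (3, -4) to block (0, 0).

Σ|x_i - y_i| = |3 - 0| + |-4 - 0| = 3 + 4 = 7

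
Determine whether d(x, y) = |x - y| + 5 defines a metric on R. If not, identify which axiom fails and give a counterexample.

No. d fails identity of indiscernibles (specifically d(x,x) = 0): d(5, 5) = |5 - 5| + 5 = 0 + 5 = 5 ≠ 0.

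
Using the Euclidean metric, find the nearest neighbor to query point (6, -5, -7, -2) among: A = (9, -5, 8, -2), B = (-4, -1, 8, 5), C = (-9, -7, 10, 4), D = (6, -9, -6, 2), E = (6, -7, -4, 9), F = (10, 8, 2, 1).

Distances: d(A) ≈ 15.2971, d(B) ≈ 19.7484, d(C) ≈ 23.5372, d(D) ≈ 5.7446, d(E) ≈ 11.5758, d(F) ≈ 16.5831. Nearest: D = (6, -9, -6, 2) with distance 5.7446.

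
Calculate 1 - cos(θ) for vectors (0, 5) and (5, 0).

With u = (0, 5), v = (5, 0):
u·v = 0·5 + 5·0 = 0 + 0 = 0.
|u| = √(0² + 5²) = √25, |v| = √(5² + 0²) = √25, so |u||v| = √(25·25) = √625 = 25.
cos θ = (u·v)/(|u||v|) = 0/25 = 0
Cosine distance = 1 - cos θ = 1 - 0 = 1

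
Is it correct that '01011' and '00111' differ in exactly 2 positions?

Differing positions: 2, 3. Hamming distance = 2, so the claim is true.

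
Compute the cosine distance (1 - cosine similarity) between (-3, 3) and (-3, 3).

With u = (-3, 3), v = (-3, 3):
u·v = (-3)·(-3) + 3·3 = 9 + 9 = 18.
|u| = √((-3)² + 3²) = √18, |v| = √((-3)² + 3²) = √18, so |u||v| = √(18·18) = √324 = 18.
cos θ = (u·v)/(|u||v|) = 18/18 = 1
Cosine distance = 1 - cos θ = 1 - 1 = 0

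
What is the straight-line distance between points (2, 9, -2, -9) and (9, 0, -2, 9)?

√(Σ(x_i - y_i)²) = √((2 - 9)² + (9 - 0)² + (-2 - (-2))² + (-9 - 9)²)
= √((-7)² + 9² + 0² + (-18)²) = √(49 + 81 + 0 + 324) = √454 ≈ 21.3073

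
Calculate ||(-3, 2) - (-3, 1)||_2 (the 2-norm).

(Σ|x_i - y_i|^2)^(1/2) = (|-3 - (-3)|^2 + |2 - 1|^2)^(1/2)
= (0^2 + 1^2)^(1/2) = (0 + 1)^(1/2) = (1)^(1/2) = 1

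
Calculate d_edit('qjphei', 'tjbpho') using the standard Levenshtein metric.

Let D[i][j] be the edit distance between the first i characters of 'qjphei' and the first j characters of 'tjbpho', with D[i][0] = i, D[0][j] = j, and D[i][j] = D[i-1][j-1] if the characters match, else 1 + min(D[i-1][j], D[i][j-1], D[i-1][j-1]). Filling the table (rows: prefixes of 'qjphei', columns: prefixes of 'tjbpho'):
     ε  t  j  b  p  h  o
  ε  0  1  2  3  4  5  6
  q  1  1  2  3  4  5  6
  j  2  2  1  2  3  4  5
  p  3  3  2  2  2  3  4
  h  4  4  3  3  3  2  3
  e  5  5  4  4  4  3  3
  i  6  6  5  5  5  4  4
The bottom-right entry gives D[6][6] = 4, so no sequence of fewer than 4 edits works. Backtracking through the table gives one optimal edit sequence (4 edits):
  qjphei → tjphei (sub q→t @1)
  tjphei → tjbphei (ins b @3)
  tjbphei → tjbphi (del e @6)
  tjbphi → tjbpho (sub i→o @6)
Edit distance = 4.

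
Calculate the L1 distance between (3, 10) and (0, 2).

Σ|x_i - y_i| = |3 - 0| + |10 - 2| = 3 + 8 = 11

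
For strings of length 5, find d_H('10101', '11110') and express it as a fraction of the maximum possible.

Differing positions: 2, 4, 5. Hamming distance = 3. The maximum possible Hamming distance for length-5 strings is 5, so d_H/5 = 3/5 = 0.6.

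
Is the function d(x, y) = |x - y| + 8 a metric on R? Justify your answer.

No. d fails identity of indiscernibles (specifically d(x,x) = 0): d(-7, -7) = |-7 - (-7)| + 8 = 0 + 8 = 8 ≠ 0.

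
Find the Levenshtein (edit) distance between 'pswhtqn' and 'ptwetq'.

Let D[i][j] be the edit distance between the first i characters of 'pswhtqn' and the first j characters of 'ptwetq', with D[i][0] = i, D[0][j] = j, and D[i][j] = D[i-1][j-1] if the characters match, else 1 + min(D[i-1][j], D[i][j-1], D[i-1][j-1]). Filling the table (rows: prefixes of 'pswhtqn', columns: prefixes of 'ptwetq'):
     ε  p  t  w  e  t  q
  ε  0  1  2  3  4  5  6
  p  1  0  1  2  3  4  5
  s  2  1  1  2  3  4  5
  w  3  2  2  1  2  3  4
  h  4  3  3  2  2  3  4
  t  5  4  3  3  3  2  3
  q  6  5  4  4  4  3  2
  n  7  6  5  5  5  4  3
The bottom-right entry gives D[7][6] = 3, so no sequence of fewer than 3 edits works. Backtracking through the table gives one optimal edit sequence (3 edits):
  pswhtqn → ptwhtqn (sub s→t @2)
  ptwhtqn → ptwetqn (sub h→e @4)
  ptwetqn → ptwetq (del n @7)
Edit distance = 3.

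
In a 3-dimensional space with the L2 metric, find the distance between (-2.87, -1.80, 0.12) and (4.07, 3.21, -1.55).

(Σ|x_i - y_i|^2)^(1/2) = (|-2.87 - 4.07|^2 + |-1.8 - 3.21|^2 + |0.12 - (-1.55)|^2)^(1/2)
= (6.94^2 + 5.01^2 + 1.67^2)^(1/2) = (48.1636 + 25.1001 + 2.7889)^(1/2) = (76.0526)^(1/2) ≈ 8.7208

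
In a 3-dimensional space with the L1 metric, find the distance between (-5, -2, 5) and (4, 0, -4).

Σ|x_i - y_i| = |-5 - 4| + |-2 - 0| + |5 - (-4)| = 9 + 2 + 9 = 20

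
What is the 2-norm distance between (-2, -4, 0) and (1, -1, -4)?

(Σ|x_i - y_i|^2)^(1/2) = (|-2 - 1|^2 + |-4 - (-1)|^2 + |0 - (-4)|^2)^(1/2)
= (3^2 + 3^2 + 4^2)^(1/2) = (9 + 9 + 16)^(1/2) = (34)^(1/2) ≈ 5.831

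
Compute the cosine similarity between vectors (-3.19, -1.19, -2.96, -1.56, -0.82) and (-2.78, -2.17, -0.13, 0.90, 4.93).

With u = (-3.19, -1.19, -2.96, -1.56, -0.82), v = (-2.78, -2.17, -0.13, 0.90, 4.93):
u·v = (-3.19)·(-2.78) + (-1.19)·(-2.17) + (-2.96)·(-0.13) + (-1.56)·0.9 + (-0.82)·4.93 = 8.8682 + 2.5823 + 0.3848 + (-1.404) + (-4.0426) = 6.3887.
|u| = √((-3.19)² + (-1.19)² + (-2.96)² + (-1.56)² + (-0.82)²) = √(10.1761 + 1.4161 + 8.7616 + 2.4336 + 0.6724) = √23.4598, |v| = √((-2.78)² + (-2.17)² + (-0.13)² + 0.9² + 4.93²) = √(7.7284 + 4.7089 + 0.0169 + 0.81 + 24.3049) = √37.5691.
cos θ = (u·v)/(|u||v|) = 6.3887/(√23.4598·√37.5691) ≈ 0.2152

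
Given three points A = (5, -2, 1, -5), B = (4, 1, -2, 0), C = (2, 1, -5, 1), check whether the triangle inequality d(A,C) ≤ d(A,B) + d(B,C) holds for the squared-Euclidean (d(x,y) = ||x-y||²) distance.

d(A,B) = 1² + 3² + 3² + 5² = 44, d(B,C) = 2² + 0² + 3² + 1² = 14, d(A,C) = 3² + 3² + 6² + 6² = 90.
d(A,C) = 90 > 44 + 14 = 58. Triangle inequality is VIOLATED. (Squared-Euclidean is not a metric — this is a counterexample.)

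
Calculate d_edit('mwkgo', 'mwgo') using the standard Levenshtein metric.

Let D[i][j] be the edit distance between the first i characters of 'mwkgo' and the first j characters of 'mwgo', with D[i][0] = i, D[0][j] = j, and D[i][j] = D[i-1][j-1] if the characters match, else 1 + min(D[i-1][j], D[i][j-1], D[i-1][j-1]). Filling the table (rows: prefixes of 'mwkgo', columns: prefixes of 'mwgo'):
     ε  m  w  g  o
  ε  0  1  2  3  4
  m  1  0  1  2  3
  w  2  1  0  1  2
  k  3  2  1  1  2
  g  4  3  2  1  2
  o  5  4  3  2  1
The bottom-right entry gives D[5][4] = 1, so no sequence of fewer than 1 edit works. Backtracking through the table gives one optimal edit sequence (1 edit):
  mwkgo → mwgo (del k @3)
Edit distance = 1.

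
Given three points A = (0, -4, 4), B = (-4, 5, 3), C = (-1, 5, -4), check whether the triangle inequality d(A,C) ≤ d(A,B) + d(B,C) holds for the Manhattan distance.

d(A,B) = 4 + 9 + 1 = 14, d(B,C) = 3 + 0 + 7 = 10, d(A,C) = 1 + 9 + 8 = 18.
d(A,C) = 18 ≤ 14 + 10 = 24. Triangle inequality is satisfied.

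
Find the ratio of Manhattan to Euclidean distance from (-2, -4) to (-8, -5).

L1 = |-2 - (-8)| + |-4 - (-5)| = 6 + 1 = 7
L2 = √(6² + 1²) = √37 ≈ 6.0828
L1 ≥ L2 always (equality iff movement is along one axis); L1 > L2 here.
Ratio L1/L2 = 7/√37 ≈ 1.1508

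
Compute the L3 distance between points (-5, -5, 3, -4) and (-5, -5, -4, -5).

(Σ|x_i - y_i|^3)^(1/3) = (|-5 - (-5)|^3 + |-5 - (-5)|^3 + |3 - (-4)|^3 + |-4 - (-5)|^3)^(1/3)
= (0^3 + 0^3 + 7^3 + 1^3)^(1/3) = (0 + 0 + 343 + 1)^(1/3) = (344)^(1/3) ≈ 7.0068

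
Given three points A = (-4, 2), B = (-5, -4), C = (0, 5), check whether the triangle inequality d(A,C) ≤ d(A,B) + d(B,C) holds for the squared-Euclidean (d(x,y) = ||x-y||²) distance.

d(A,B) = 1² + 6² = 37, d(B,C) = 5² + 9² = 106, d(A,C) = 4² + 3² = 25.
d(A,C) = 25 ≤ 37 + 106 = 143. Triangle inequality is satisfied.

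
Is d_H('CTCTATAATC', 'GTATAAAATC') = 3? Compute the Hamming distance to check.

Differing positions: 1, 3, 6. Hamming distance = 3, so the claim is true.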